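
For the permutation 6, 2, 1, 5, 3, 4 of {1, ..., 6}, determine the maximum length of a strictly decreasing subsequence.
3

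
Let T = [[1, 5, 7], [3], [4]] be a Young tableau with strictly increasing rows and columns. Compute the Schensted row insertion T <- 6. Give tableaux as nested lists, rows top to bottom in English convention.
In row 1, 6 replaces 7 (the leftmost entry greater than 6); 7 is bumped to row 2. 7 is appended to row 2. The new tableau is [[1, 5, 6], [3, 7], [4]].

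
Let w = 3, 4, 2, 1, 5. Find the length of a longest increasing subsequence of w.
3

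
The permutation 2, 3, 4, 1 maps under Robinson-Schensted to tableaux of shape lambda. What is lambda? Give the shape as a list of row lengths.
Row-insert each entry into an empty tableau.

After inserting 2: P = [[2]].
After inserting 3: P = [[2, 3]].
After inserting 4: P = [[2, 3, 4]].
After inserting 1: P = [[1, 3, 4], [2]].

The final insertion tableau P = [[1, 3, 4], [2]] has shape [3, 1].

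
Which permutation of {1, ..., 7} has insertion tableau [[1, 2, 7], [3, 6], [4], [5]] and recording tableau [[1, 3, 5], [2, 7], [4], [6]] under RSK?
5 4 6 3 7 1 2

Reverse the RSK construction: for i from n down to 1, find the cell of Q containing i, remove the entry at that cell from P, and reverse-bump it up through P; the value ejected from row 1 is w(i).

Step i=7: Q has 7 at row 2, column 2; remove 6 from row 2 of P and reverse-bump: 6 enters row 1 and ejects 2. So w(7) = 2. P is now [[1, 6, 7], [3], [4], [5]].
Step i=6: Q has 6 at row 4, column 1; remove 5 from row 4 of P and reverse-bump: 5 enters row 3 and ejects 4; 4 enters row 2 and ejects 3; 3 enters row 1 and ejects 1. So w(6) = 1. P is now [[3, 6, 7], [4], [5]].
Step i=5: Q has 5 at row 1, column 3; remove that cell from P, ejecting 7. So w(5) = 7. P is now [[3, 6], [4], [5]].
Step i=4: Q has 4 at row 3, column 1; remove 5 from row 3 of P and reverse-bump: 5 enters row 2 and ejects 4; 4 enters row 1 and ejects 3. So w(4) = 3. P is now [[4, 6], [5]].
Step i=3: Q has 3 at row 1, column 2; remove that cell from P, ejecting 6. So w(3) = 6. P is now [[4], [5]].
Step i=2: Q has 2 at row 2, column 1; remove 5 from row 2 of P and reverse-bump: 5 enters row 1 and ejects 4. So w(2) = 4. P is now [[5]].
Step i=1: Q has 1 at row 1, column 1; remove that cell from P, ejecting 5. So w(1) = 5. P is now [].

So w = 5 4 6 3 7 1 2.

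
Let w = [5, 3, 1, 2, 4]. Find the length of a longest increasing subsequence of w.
3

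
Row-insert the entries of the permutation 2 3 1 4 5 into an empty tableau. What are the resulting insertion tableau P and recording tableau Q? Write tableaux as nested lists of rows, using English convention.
Insert each entry of the permutation into P by Schensted row insertion, recording in Q the position of each new cell.

Insert 2: appended to row 1. P = [[2]].
Insert 3: appended to row 1. P = [[2, 3]].
Insert 1: 1 bumps 2 from row 1; 2 starts row 2. P = [[1, 3], [2]].
Insert 4: appended to row 1. P = [[1, 3, 4], [2]].
Insert 5: appended to row 1. P = [[1, 3, 4, 5], [2]].

So P = [[1, 3, 4, 5], [2]], Q = [[1, 2, 4, 5], [3]].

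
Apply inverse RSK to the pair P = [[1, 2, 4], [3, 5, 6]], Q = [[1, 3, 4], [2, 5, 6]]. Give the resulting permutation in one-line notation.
3 1 5 6 2 4

Reverse the RSK construction: for i from n down to 1, find the cell of Q containing i, remove the entry at that cell from P, and reverse-bump it up through P; the value ejected from row 1 is w(i).

Step i=6: Q has 6 at row 2, column 3; remove 6 from row 2 of P and reverse-bump: 6 enters row 1 and ejects 4. So w(6) = 4. P is now [[1, 2, 6], [3, 5]].
Step i=5: Q has 5 at row 2, column 2; remove 5 from row 2 of P and reverse-bump: 5 enters row 1 and ejects 2. So w(5) = 2. P is now [[1, 5, 6], [3]].
Step i=4: Q has 4 at row 1, column 3; remove that cell from P, ejecting 6. So w(4) = 6. P is now [[1, 5], [3]].
Step i=3: Q has 3 at row 1, column 2; remove that cell from P, ejecting 5. So w(3) = 5. P is now [[1], [3]].
Step i=2: Q has 2 at row 2, column 1; remove 3 from row 2 of P and reverse-bump: 3 enters row 1 and ejects 1. So w(2) = 1. P is now [[3]].
Step i=1: Q has 1 at row 1, column 1; remove that cell from P, ejecting 3. So w(1) = 3. P is now [].

So w = 3 1 5 6 2 4.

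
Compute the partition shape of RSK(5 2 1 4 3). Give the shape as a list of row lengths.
[2, 2, 1]

Row-insert each entry into an empty tableau.

After inserting 5: P = [[5]].
After inserting 2: P = [[2], [5]].
After inserting 1: P = [[1], [2], [5]].
After inserting 4: P = [[1, 4], [2], [5]].
After inserting 3: P = [[1, 3], [2, 4], [5]].

The final insertion tableau P = [[1, 3], [2, 4], [5]] has shape [2, 2, 1].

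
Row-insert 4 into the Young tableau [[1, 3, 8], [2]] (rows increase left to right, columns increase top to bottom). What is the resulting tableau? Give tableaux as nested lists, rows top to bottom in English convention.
In row 1, 4 replaces 8 (the leftmost entry greater than 4); 8 is bumped to row 2. 8 is appended to row 2. The new tableau is [[1, 3, 4], [2, 8]].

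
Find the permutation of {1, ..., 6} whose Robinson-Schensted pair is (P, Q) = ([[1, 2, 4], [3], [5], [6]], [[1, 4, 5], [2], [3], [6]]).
Reverse the RSK construction: for i from n down to 1, find the cell of Q containing i, remove the entry at that cell from P, and reverse-bump it up through P; the value ejected from row 1 is w(i).

Step i=6: Q has 6 at row 4, column 1; remove 6 from row 4 of P and reverse-bump: 6 enters row 3 and ejects 5; 5 enters row 2 and ejects 3; 3 enters row 1 and ejects 2. So w(6) = 2. P is now [[1, 3, 4], [5], [6]].
Step i=5: Q has 5 at row 1, column 3; remove that cell from P, ejecting 4. So w(5) = 4. P is now [[1, 3], [5], [6]].
Step i=4: Q has 4 at row 1, column 2; remove that cell from P, ejecting 3. So w(4) = 3. P is now [[1], [5], [6]].
Step i=3: Q has 3 at row 3, column 1; remove 6 from row 3 of P and reverse-bump: 6 enters row 2 and ejects 5; 5 enters row 1 and ejects 1. So w(3) = 1. P is now [[5], [6]].
Step i=2: Q has 2 at row 2, column 1; remove 6 from row 2 of P and reverse-bump: 6 enters row 1 and ejects 5. So w(2) = 5. P is now [[6]].
Step i=1: Q has 1 at row 1, column 1; remove that cell from P, ejecting 6. So w(1) = 6. P is now [].

So w = 6 5 1 3 4 2.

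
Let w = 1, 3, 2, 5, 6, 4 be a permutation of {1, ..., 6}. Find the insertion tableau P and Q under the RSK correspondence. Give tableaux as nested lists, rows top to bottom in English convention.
Insert each entry of the permutation into P by Schensted row insertion, recording in Q the position of each new cell.

Insert 1: appended to row 1. P = [[1]], Q = [[1]].
Insert 3: appended to row 1. P = [[1, 3]], Q = [[1, 2]].
Insert 2: 2 bumps 3 from row 1; 3 starts row 2. P = [[1, 2], [3]], Q = [[1, 2], [3]].
Insert 5: appended to row 1. P = [[1, 2, 5], [3]], Q = [[1, 2, 4], [3]].
Insert 6: appended to row 1. P = [[1, 2, 5, 6], [3]], Q = [[1, 2, 4, 5], [3]].
Insert 4: 4 bumps 5 from row 1; 5 appends to row 2. P = [[1, 2, 4, 6], [3, 5]], Q = [[1, 2, 4, 5], [3, 6]].

So P = [[1, 2, 4, 6], [3, 5]], Q = [[1, 2, 4, 5], [3, 6]].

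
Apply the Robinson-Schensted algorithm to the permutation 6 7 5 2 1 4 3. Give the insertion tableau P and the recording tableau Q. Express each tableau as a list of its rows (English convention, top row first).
P = [[1, 3], [2, 4], [5, 7], [6]], Q = [[1, 2], [3, 6], [4, 7], [5]]

Insert each entry of the permutation into P by Schensted row insertion, recording in Q the position of each new cell.

Insert 6: appended to row 1. P = [[6]].
Insert 7: appended to row 1. P = [[6, 7]].
Insert 5: 5 bumps 6 from row 1; 6 starts row 2. P = [[5, 7], [6]].
Insert 2: 2 bumps 5 from row 1; 5 bumps 6 from row 2; 6 starts row 3. P = [[2, 7], [5], [6]].
Insert 1: 1 bumps 2 from row 1; 2 bumps 5 from row 2; 5 bumps 6 from row 3; 6 starts row 4. P = [[1, 7], [2], [5], [6]].
Insert 4: 4 bumps 7 from row 1; 7 appends to row 2. P = [[1, 4], [2, 7], [5], [6]].
Insert 3: 3 bumps 4 from row 1; 4 bumps 7 from row 2; 7 appends to row 3. P = [[1, 3], [2, 4], [5, 7], [6]].

So P = [[1, 3], [2, 4], [5, 7], [6]], Q = [[1, 2], [3, 6], [4, 7], [5]].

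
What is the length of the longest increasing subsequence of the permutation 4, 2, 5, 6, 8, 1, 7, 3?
4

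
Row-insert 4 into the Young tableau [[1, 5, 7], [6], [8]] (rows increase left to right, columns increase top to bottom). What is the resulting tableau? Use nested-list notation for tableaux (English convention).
[[1, 4, 7], [5], [6], [8]]

In row 1, 4 replaces 5 (the leftmost entry greater than 4); 5 is bumped to row 2. In row 2, 5 replaces 6 (the leftmost entry greater than 5); 6 is bumped to row 3. In row 3, 6 replaces 8 (the leftmost entry greater than 6); 8 is bumped to row 4. 8 starts a new row 4. The new tableau is [[1, 4, 7], [5], [6], [8]].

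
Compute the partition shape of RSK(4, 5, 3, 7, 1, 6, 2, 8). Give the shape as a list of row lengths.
Row-insert each entry into an empty tableau.

After inserting 4: P = [[4]].
After inserting 5: P = [[4, 5]].
After inserting 3: P = [[3, 5], [4]].
After inserting 7: P = [[3, 5, 7], [4]].
After inserting 1: P = [[1, 5, 7], [3], [4]].
After inserting 6: P = [[1, 5, 6], [3, 7], [4]].
After inserting 2: P = [[1, 2, 6], [3, 5], [4, 7]].
After inserting 8: P = [[1, 2, 6, 8], [3, 5], [4, 7]].

The final insertion tableau P = [[1, 2, 6, 8], [3, 5], [4, 7]] has shape [4, 2, 2].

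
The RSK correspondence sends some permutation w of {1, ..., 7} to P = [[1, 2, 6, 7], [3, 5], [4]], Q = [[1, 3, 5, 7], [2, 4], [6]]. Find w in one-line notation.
Reverse the RSK construction: for i from n down to 1, find the cell of Q containing i, remove the entry at that cell from P, and reverse-bump it up through P; the value ejected from row 1 is w(i).

Step i=7: Q has 7 at row 1, column 4; remove that cell from P, ejecting 7. So w(7) = 7. P is now [[1, 2, 6], [3, 5], [4]].
Step i=6: Q has 6 at row 3, column 1; remove 4 from row 3 of P and reverse-bump: 4 enters row 2 and ejects 3; 3 enters row 1 and ejects 2. So w(6) = 2. P is now [[1, 3, 6], [4, 5]].
Step i=5: Q has 5 at row 1, column 3; remove that cell from P, ejecting 6. So w(5) = 6. P is now [[1, 3], [4, 5]].
Step i=4: Q has 4 at row 2, column 2; remove 5 from row 2 of P and reverse-bump: 5 enters row 1 and ejects 3. So w(4) = 3. P is now [[1, 5], [4]].
Step i=3: Q has 3 at row 1, column 2; remove that cell from P, ejecting 5. So w(3) = 5. P is now [[1], [4]].
Step i=2: Q has 2 at row 2, column 1; remove 4 from row 2 of P and reverse-bump: 4 enters row 1 and ejects 1. So w(2) = 1. P is now [[4]].
Step i=1: Q has 1 at row 1, column 1; remove that cell from P, ejecting 4. So w(1) = 4. P is now [].

So w = 4 1 5 3 6 2 7.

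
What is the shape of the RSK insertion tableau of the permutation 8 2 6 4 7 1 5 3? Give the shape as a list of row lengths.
Row-insert each entry into an empty tableau.

After inserting 8: P = [[8]].
After inserting 2: P = [[2], [8]].
After inserting 6: P = [[2, 6], [8]].
After inserting 4: P = [[2, 4], [6], [8]].
After inserting 7: P = [[2, 4, 7], [6], [8]].
After inserting 1: P = [[1, 4, 7], [2], [6], [8]].
After inserting 5: P = [[1, 4, 5], [2, 7], [6], [8]].
After inserting 3: P = [[1, 3, 5], [2, 4], [6, 7], [8]].

The final insertion tableau P = [[1, 3, 5], [2, 4], [6, 7], [8]] has shape [3, 2, 2, 1].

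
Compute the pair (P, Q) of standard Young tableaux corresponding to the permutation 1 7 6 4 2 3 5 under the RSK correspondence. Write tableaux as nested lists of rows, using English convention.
P = [[1, 2, 3, 5], [4], [6], [7]], Q = [[1, 2, 6, 7], [3], [4], [5]]

Insert each entry of the permutation into P by Schensted row insertion, recording in Q the position of each new cell.

Insert 1: appended to row 1. P = [[1]].
Insert 7: appended to row 1. P = [[1, 7]].
Insert 6: 6 bumps 7 from row 1; 7 starts row 2. P = [[1, 6], [7]].
Insert 4: 4 bumps 6 from row 1; 6 bumps 7 from row 2; 7 starts row 3. P = [[1, 4], [6], [7]].
Insert 2: 2 bumps 4 from row 1; 4 bumps 6 from row 2; 6 bumps 7 from row 3; 7 starts row 4. P = [[1, 2], [4], [6], [7]].
Insert 3: appended to row 1. P = [[1, 2, 3], [4], [6], [7]].
Insert 5: appended to row 1. P = [[1, 2, 3, 5], [4], [6], [7]].

So P = [[1, 2, 3, 5], [4], [6], [7]], Q = [[1, 2, 6, 7], [3], [4], [5]].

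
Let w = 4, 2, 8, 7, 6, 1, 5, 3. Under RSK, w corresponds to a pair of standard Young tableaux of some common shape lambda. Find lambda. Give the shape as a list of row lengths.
[2, 2, 2, 1, 1]

Row-insert each entry into an empty tableau.

After inserting 4: P = [[4]].
After inserting 2: P = [[2], [4]].
After inserting 8: P = [[2, 8], [4]].
After inserting 7: P = [[2, 7], [4, 8]].
After inserting 6: P = [[2, 6], [4, 7], [8]].
After inserting 1: P = [[1, 6], [2, 7], [4], [8]].
After inserting 5: P = [[1, 5], [2, 6], [4, 7], [8]].
After inserting 3: P = [[1, 3], [2, 5], [4, 6], [7], [8]].

The final insertion tableau P = [[1, 3], [2, 5], [4, 6], [7], [8]] has shape [2, 2, 2, 1, 1].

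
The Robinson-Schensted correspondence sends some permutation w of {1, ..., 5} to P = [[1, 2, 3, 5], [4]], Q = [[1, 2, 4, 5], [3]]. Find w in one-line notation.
Reverse the RSK construction: for i from n down to 1, find the cell of Q containing i, remove the entry at that cell from P, and reverse-bump it up through P; the value ejected from row 1 is w(i).

Step i=5: Q has 5 at row 1, column 4; remove that cell from P, ejecting 5. So w(5) = 5. P is now [[1, 2, 3], [4]].
Step i=4: Q has 4 at row 1, column 3; remove that cell from P, ejecting 3. So w(4) = 3. P is now [[1, 2], [4]].
Step i=3: Q has 3 at row 2, column 1; remove 4 from row 2 of P and reverse-bump: 4 enters row 1 and ejects 2. So w(3) = 2. P is now [[1, 4]].
Step i=2: Q has 2 at row 1, column 2; remove that cell from P, ejecting 4. So w(2) = 4. P is now [[1]].
Step i=1: Q has 1 at row 1, column 1; remove that cell from P, ejecting 1. So w(1) = 1. P is now [].

So w = 1 4 2 3 5.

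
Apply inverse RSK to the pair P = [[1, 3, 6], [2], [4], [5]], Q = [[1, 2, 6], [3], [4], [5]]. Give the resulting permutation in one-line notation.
2 5 4 3 1 6

Reverse the RSK construction: for i from n down to 1, find the cell of Q containing i, remove the entry at that cell from P, and reverse-bump it up through P; the value ejected from row 1 is w(i).

Step i=6: Q has 6 at row 1, column 3; remove that cell from P, ejecting 6. So w(6) = 6. P is now [[1, 3], [2], [4], [5]].
Step i=5: Q has 5 at row 4, column 1; remove 5 from row 4 of P and reverse-bump: 5 enters row 3 and ejects 4; 4 enters row 2 and ejects 2; 2 enters row 1 and ejects 1. So w(5) = 1. P is now [[2, 3], [4], [5]].
Step i=4: Q has 4 at row 3, column 1; remove 5 from row 3 of P and reverse-bump: 5 enters row 2 and ejects 4; 4 enters row 1 and ejects 3. So w(4) = 3. P is now [[2, 4], [5]].
Step i=3: Q has 3 at row 2, column 1; remove 5 from row 2 of P and reverse-bump: 5 enters row 1 and ejects 4. So w(3) = 4. P is now [[2, 5]].
Step i=2: Q has 2 at row 1, column 2; remove that cell from P, ejecting 5. So w(2) = 5. P is now [[2]].
Step i=1: Q has 1 at row 1, column 1; remove that cell from P, ejecting 2. So w(1) = 2. P is now [].

So w = 2 5 4 3 1 6.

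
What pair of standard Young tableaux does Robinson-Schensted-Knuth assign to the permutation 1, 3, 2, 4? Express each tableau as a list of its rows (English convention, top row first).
P = [[1, 2, 4], [3]], Q = [[1, 2, 4], [3]]

Insert each entry of the permutation into P by Schensted row insertion, recording in Q the position of each new cell.

Insert 1: appended to row 1. P = [[1]], Q = [[1]].
Insert 3: appended to row 1. P = [[1, 3]], Q = [[1, 2]].
Insert 2: 2 bumps 3 from row 1; 3 starts row 2. P = [[1, 2], [3]], Q = [[1, 2], [3]].
Insert 4: appended to row 1. P = [[1, 2, 4], [3]], Q = [[1, 2, 4], [3]].

So P = [[1, 2, 4], [3]], Q = [[1, 2, 4], [3]].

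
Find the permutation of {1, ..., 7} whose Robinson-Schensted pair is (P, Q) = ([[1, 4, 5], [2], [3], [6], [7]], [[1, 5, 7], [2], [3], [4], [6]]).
7 6 3 2 4 1 5

Reverse the RSK construction: for i from n down to 1, find the cell of Q containing i, remove the entry at that cell from P, and reverse-bump it up through P; the value ejected from row 1 is w(i).

Step i=7: Q has 7 at row 1, column 3; remove that cell from P, ejecting 5. So w(7) = 5. P is now [[1, 4], [2], [3], [6], [7]].
Step i=6: Q has 6 at row 5, column 1; remove 7 from row 5 of P and reverse-bump: 7 enters row 4 and ejects 6; 6 enters row 3 and ejects 3; 3 enters row 2 and ejects 2; 2 enters row 1 and ejects 1. So w(6) = 1. P is now [[2, 4], [3], [6], [7]].
Step i=5: Q has 5 at row 1, column 2; remove that cell from P, ejecting 4. So w(5) = 4. P is now [[2], [3], [6], [7]].
Step i=4: Q has 4 at row 4, column 1; remove 7 from row 4 of P and reverse-bump: 7 enters row 3 and ejects 6; 6 enters row 2 and ejects 3; 3 enters row 1 and ejects 2. So w(4) = 2. P is now [[3], [6], [7]].
Step i=3: Q has 3 at row 3, column 1; remove 7 from row 3 of P and reverse-bump: 7 enters row 2 and ejects 6; 6 enters row 1 and ejects 3. So w(3) = 3. P is now [[6], [7]].
Step i=2: Q has 2 at row 2, column 1; remove 7 from row 2 of P and reverse-bump: 7 enters row 1 and ejects 6. So w(2) = 6. P is now [[7]].
Step i=1: Q has 1 at row 1, column 1; remove that cell from P, ejecting 7. So w(1) = 7. P is now [].

So w = 7 6 3 2 4 1 5.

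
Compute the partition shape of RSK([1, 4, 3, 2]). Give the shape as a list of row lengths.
RSK row insertion gives P = [[1, 2], [3], [4]], which has shape [2, 1, 1].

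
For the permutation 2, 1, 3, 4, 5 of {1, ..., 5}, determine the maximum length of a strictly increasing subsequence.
4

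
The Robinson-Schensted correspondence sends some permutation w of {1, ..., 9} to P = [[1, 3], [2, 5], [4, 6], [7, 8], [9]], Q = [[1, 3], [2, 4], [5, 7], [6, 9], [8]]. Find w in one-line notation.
7 4 9 8 6 2 5 1 3

Reverse the RSK construction: for i from n down to 1, find the cell of Q containing i, remove the entry at that cell from P, and reverse-bump it up through P; the value ejected from row 1 is w(i).

Step i=9: Q has 9 at row 4, column 2; remove 8 from row 4 of P and reverse-bump: 8 enters row 3 and ejects 6; 6 enters row 2 and ejects 5; 5 enters row 1 and ejects 3. So w(9) = 3. P is now [[1, 5], [2, 6], [4, 8], [7], [9]].
Step i=8: Q has 8 at row 5, column 1; remove 9 from row 5 of P and reverse-bump: 9 enters row 4 and ejects 7; 7 enters row 3 and ejects 4; 4 enters row 2 and ejects 2; 2 enters row 1 and ejects 1. So w(8) = 1. P is now [[2, 5], [4, 6], [7, 8], [9]].
Step i=7: Q has 7 at row 3, column 2; remove 8 from row 3 of P and reverse-bump: 8 enters row 2 and ejects 6; 6 enters row 1 and ejects 5. So w(7) = 5. P is now [[2, 6], [4, 8], [7], [9]].
Step i=6: Q has 6 at row 4, column 1; remove 9 from row 4 of P and reverse-bump: 9 enters row 3 and ejects 7; 7 enters row 2 and ejects 4; 4 enters row 1 and ejects 2. So w(6) = 2. P is now [[4, 6], [7, 8], [9]].
Step i=5: Q has 5 at row 3, column 1; remove 9 from row 3 of P and reverse-bump: 9 enters row 2 and ejects 8; 8 enters row 1 and ejects 6. So w(5) = 6. P is now [[4, 8], [7, 9]].
Step i=4: Q has 4 at row 2, column 2; remove 9 from row 2 of P and reverse-bump: 9 enters row 1 and ejects 8. So w(4) = 8. P is now [[4, 9], [7]].
Step i=3: Q has 3 at row 1, column 2; remove that cell from P, ejecting 9. So w(3) = 9. P is now [[4], [7]].
Step i=2: Q has 2 at row 2, column 1; remove 7 from row 2 of P and reverse-bump: 7 enters row 1 and ejects 4. So w(2) = 4. P is now [[7]].
Step i=1: Q has 1 at row 1, column 1; remove that cell from P, ejecting 7. So w(1) = 7. P is now [].

So w = 7 4 9 8 6 2 5 1 3.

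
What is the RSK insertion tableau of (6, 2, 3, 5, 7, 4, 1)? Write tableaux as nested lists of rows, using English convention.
P = [[1, 3, 4, 7], [2], [5], [6]]

Insert 6: appended to row 1. P = [[6]].
Insert 2: 2 bumps 6 from row 1; 6 starts row 2. P = [[2], [6]].
Insert 3: appended to row 1. P = [[2, 3], [6]].
Insert 5: appended to row 1. P = [[2, 3, 5], [6]].
Insert 7: appended to row 1. P = [[2, 3, 5, 7], [6]].
Insert 4: 4 bumps 5 from row 1; 5 bumps 6 from row 2; 6 starts row 3. P = [[2, 3, 4, 7], [5], [6]].
Insert 1: 1 bumps 2 from row 1; 2 bumps 5 from row 2; 5 bumps 6 from row 3; 6 starts row 4. P = [[1, 3, 4, 7], [2], [5], [6]].

So P = [[1, 3, 4, 7], [2], [5], [6]].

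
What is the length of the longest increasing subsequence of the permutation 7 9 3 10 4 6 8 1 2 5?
4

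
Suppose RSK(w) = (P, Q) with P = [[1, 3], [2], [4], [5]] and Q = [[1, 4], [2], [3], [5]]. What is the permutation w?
5 4 2 3 1

Reverse the RSK construction: for i from n down to 1, find the cell of Q containing i, remove the entry at that cell from P, and reverse-bump it up through P; the value ejected from row 1 is w(i).

Step i=5: Q has 5 at row 4, column 1; remove 5 from row 4 of P and reverse-bump: 5 enters row 3 and ejects 4; 4 enters row 2 and ejects 2; 2 enters row 1 and ejects 1. So w(5) = 1. P is now [[2, 3], [4], [5]].
Step i=4: Q has 4 at row 1, column 2; remove that cell from P, ejecting 3. So w(4) = 3. P is now [[2], [4], [5]].
Step i=3: Q has 3 at row 3, column 1; remove 5 from row 3 of P and reverse-bump: 5 enters row 2 and ejects 4; 4 enters row 1 and ejects 2. So w(3) = 2. P is now [[4], [5]].
Step i=2: Q has 2 at row 2, column 1; remove 5 from row 2 of P and reverse-bump: 5 enters row 1 and ejects 4. So w(2) = 4. P is now [[5]].
Step i=1: Q has 1 at row 1, column 1; remove that cell from P, ejecting 5. So w(1) = 5. P is now [].

So w = 5 4 2 3 1.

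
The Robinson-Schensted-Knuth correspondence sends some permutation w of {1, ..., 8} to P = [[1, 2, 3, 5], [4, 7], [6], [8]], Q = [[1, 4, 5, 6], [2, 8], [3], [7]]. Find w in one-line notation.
8 6 1 2 4 7 3 5

Reverse the RSK construction: for i from n down to 1, find the cell of Q containing i, remove the entry at that cell from P, and reverse-bump it up through P; the value ejected from row 1 is w(i).

Step i=8: Q has 8 at row 2, column 2; remove 7 from row 2 of P and reverse-bump: 7 enters row 1 and ejects 5. So w(8) = 5. P is now [[1, 2, 3, 7], [4], [6], [8]].
Step i=7: Q has 7 at row 4, column 1; remove 8 from row 4 of P and reverse-bump: 8 enters row 3 and ejects 6; 6 enters row 2 and ejects 4; 4 enters row 1 and ejects 3. So w(7) = 3. P is now [[1, 2, 4, 7], [6], [8]].
Step i=6: Q has 6 at row 1, column 4; remove that cell from P, ejecting 7. So w(6) = 7. P is now [[1, 2, 4], [6], [8]].
Step i=5: Q has 5 at row 1, column 3; remove that cell from P, ejecting 4. So w(5) = 4. P is now [[1, 2], [6], [8]].
Step i=4: Q has 4 at row 1, column 2; remove that cell from P, ejecting 2. So w(4) = 2. P is now [[1], [6], [8]].
Step i=3: Q has 3 at row 3, column 1; remove 8 from row 3 of P and reverse-bump: 8 enters row 2 and ejects 6; 6 enters row 1 and ejects 1. So w(3) = 1. P is now [[6], [8]].
Step i=2: Q has 2 at row 2, column 1; remove 8 from row 2 of P and reverse-bump: 8 enters row 1 and ejects 6. So w(2) = 6. P is now [[8]].
Step i=1: Q has 1 at row 1, column 1; remove that cell from P, ejecting 8. So w(1) = 8. P is now [].

So w = 8 6 1 2 4 7 3 5.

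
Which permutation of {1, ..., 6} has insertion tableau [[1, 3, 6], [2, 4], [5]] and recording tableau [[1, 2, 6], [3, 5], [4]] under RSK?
Reverse the RSK construction: for i from n down to 1, find the cell of Q containing i, remove the entry at that cell from P, and reverse-bump it up through P; the value ejected from row 1 is w(i).

Step i=6: Q has 6 at row 1, column 3; remove that cell from P, ejecting 6. So w(6) = 6. P is now [[1, 3], [2, 4], [5]].
Step i=5: Q has 5 at row 2, column 2; remove 4 from row 2 of P and reverse-bump: 4 enters row 1 and ejects 3. So w(5) = 3. P is now [[1, 4], [2], [5]].
Step i=4: Q has 4 at row 3, column 1; remove 5 from row 3 of P and reverse-bump: 5 enters row 2 and ejects 2; 2 enters row 1 and ejects 1. So w(4) = 1. P is now [[2, 4], [5]].
Step i=3: Q has 3 at row 2, column 1; remove 5 from row 2 of P and reverse-bump: 5 enters row 1 and ejects 4. So w(3) = 4. P is now [[2, 5]].
Step i=2: Q has 2 at row 1, column 2; remove that cell from P, ejecting 5. So w(2) = 5. P is now [[2]].
Step i=1: Q has 1 at row 1, column 1; remove that cell from P, ejecting 2. So w(1) = 2. P is now [].

So w = 2 5 4 1 3 6.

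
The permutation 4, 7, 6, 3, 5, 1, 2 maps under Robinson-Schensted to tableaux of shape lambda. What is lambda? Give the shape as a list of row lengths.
[2, 2, 2, 1]

RSK row insertion gives P = [[1, 2], [3, 5], [4, 6], [7]], which has shape [2, 2, 2, 1].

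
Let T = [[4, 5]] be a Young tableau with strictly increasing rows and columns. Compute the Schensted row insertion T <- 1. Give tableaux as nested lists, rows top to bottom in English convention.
In row 1, 1 replaces 4 (the leftmost entry greater than 1); 4 is bumped to row 2. 4 starts a new row 2. The new tableau is [[1, 5], [4]].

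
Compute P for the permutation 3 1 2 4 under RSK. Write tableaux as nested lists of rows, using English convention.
Insert 3: appended to row 1. P = [[3]].
Insert 1: 1 bumps 3 from row 1; 3 starts row 2. P = [[1], [3]].
Insert 2: appended to row 1. P = [[1, 2], [3]].
Insert 4: appended to row 1. P = [[1, 2, 4], [3]].

So P = [[1, 2, 4], [3]].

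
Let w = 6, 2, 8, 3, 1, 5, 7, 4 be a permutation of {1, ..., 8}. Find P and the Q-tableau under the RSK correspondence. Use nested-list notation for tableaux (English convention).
Insert each entry of the permutation into P by Schensted row insertion, recording in Q the position of each new cell.

Insert 6: appended to row 1. P = [[6]], Q = [[1]].
Insert 2: 2 bumps 6 from row 1; 6 starts row 2. P = [[2], [6]], Q = [[1], [2]].
Insert 8: appended to row 1. P = [[2, 8], [6]], Q = [[1, 3], [2]].
Insert 3: 3 bumps 8 from row 1; 8 appends to row 2. P = [[2, 3], [6, 8]], Q = [[1, 3], [2, 4]].
Insert 1: 1 bumps 2 from row 1; 2 bumps 6 from row 2; 6 starts row 3. P = [[1, 3], [2, 8], [6]], Q = [[1, 3], [2, 4], [5]].
Insert 5: appended to row 1. P = [[1, 3, 5], [2, 8], [6]], Q = [[1, 3, 6], [2, 4], [5]].
Insert 7: appended to row 1. P = [[1, 3, 5, 7], [2, 8], [6]], Q = [[1, 3, 6, 7], [2, 4], [5]].
Insert 4: 4 bumps 5 from row 1; 5 bumps 8 from row 2; 8 appends to row 3. P = [[1, 3, 4, 7], [2, 5], [6, 8]], Q = [[1, 3, 6, 7], [2, 4], [5, 8]].

So P = [[1, 3, 4, 7], [2, 5], [6, 8]], Q = [[1, 3, 6, 7], [2, 4], [5, 8]].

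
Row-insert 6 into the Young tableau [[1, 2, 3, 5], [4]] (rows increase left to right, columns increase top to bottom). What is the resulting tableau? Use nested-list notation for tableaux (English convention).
[[1, 2, 3, 5, 6], [4]]

6 is larger than every entry of row 1, so it is appended to row 1. The new tableau is [[1, 2, 3, 5, 6], [4]].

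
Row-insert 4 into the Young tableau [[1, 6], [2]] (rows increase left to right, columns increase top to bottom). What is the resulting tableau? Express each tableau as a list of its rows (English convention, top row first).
[[1, 4], [2, 6]]

In row 1, 4 replaces 6 (the leftmost entry greater than 4); 6 is bumped to row 2. 6 is appended to row 2. The new tableau is [[1, 4], [2, 6]].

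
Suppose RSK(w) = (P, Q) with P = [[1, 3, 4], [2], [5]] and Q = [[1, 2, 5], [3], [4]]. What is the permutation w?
Reverse the RSK construction: for i from n down to 1, find the cell of Q containing i, remove the entry at that cell from P, and reverse-bump it up through P; the value ejected from row 1 is w(i).

Step i=5: Q has 5 at row 1, column 3; remove that cell from P, ejecting 4. So w(5) = 4. P is now [[1, 3], [2], [5]].
Step i=4: Q has 4 at row 3, column 1; remove 5 from row 3 of P and reverse-bump: 5 enters row 2 and ejects 2; 2 enters row 1 and ejects 1. So w(4) = 1. P is now [[2, 3], [5]].
Step i=3: Q has 3 at row 2, column 1; remove 5 from row 2 of P and reverse-bump: 5 enters row 1 and ejects 3. So w(3) = 3. P is now [[2, 5]].
Step i=2: Q has 2 at row 1, column 2; remove that cell from P, ejecting 5. So w(2) = 5. P is now [[2]].
Step i=1: Q has 1 at row 1, column 1; remove that cell from P, ejecting 2. So w(1) = 2. P is now [].

So w = 2 5 3 1 4.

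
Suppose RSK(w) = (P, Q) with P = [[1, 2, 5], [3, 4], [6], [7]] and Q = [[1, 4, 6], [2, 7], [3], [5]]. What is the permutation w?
Reverse the RSK construction: for i from n down to 1, find the cell of Q containing i, remove the entry at that cell from P, and reverse-bump it up through P; the value ejected from row 1 is w(i).

Step i=7: Q has 7 at row 2, column 2; remove 4 from row 2 of P and reverse-bump: 4 enters row 1 and ejects 2. So w(7) = 2. P is now [[1, 4, 5], [3], [6], [7]].
Step i=6: Q has 6 at row 1, column 3; remove that cell from P, ejecting 5. So w(6) = 5. P is now [[1, 4], [3], [6], [7]].
Step i=5: Q has 5 at row 4, column 1; remove 7 from row 4 of P and reverse-bump: 7 enters row 3 and ejects 6; 6 enters row 2 and ejects 3; 3 enters row 1 and ejects 1. So w(5) = 1. P is now [[3, 4], [6], [7]].
Step i=4: Q has 4 at row 1, column 2; remove that cell from P, ejecting 4. So w(4) = 4. P is now [[3], [6], [7]].
Step i=3: Q has 3 at row 3, column 1; remove 7 from row 3 of P and reverse-bump: 7 enters row 2 and ejects 6; 6 enters row 1 and ejects 3. So w(3) = 3. P is now [[6], [7]].
Step i=2: Q has 2 at row 2, column 1; remove 7 from row 2 of P and reverse-bump: 7 enters row 1 and ejects 6. So w(2) = 6. P is now [[7]].
Step i=1: Q has 1 at row 1, column 1; remove that cell from P, ejecting 7. So w(1) = 7. P is now [].

So w = 7 6 3 4 1 5 2.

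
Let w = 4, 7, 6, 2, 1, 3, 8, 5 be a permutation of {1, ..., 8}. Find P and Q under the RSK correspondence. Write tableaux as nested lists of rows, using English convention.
P = [[1, 3, 5], [2, 6, 8], [4], [7]], Q = [[1, 2, 7], [3, 6, 8], [4], [5]]

Insert each entry of the permutation into P by Schensted row insertion, recording in Q the position of each new cell.

Insert 4: appended to row 1. P = [[4]], Q = [[1]].
Insert 7: appended to row 1. P = [[4, 7]], Q = [[1, 2]].
Insert 6: 6 bumps 7 from row 1; 7 starts row 2. P = [[4, 6], [7]], Q = [[1, 2], [3]].
Insert 2: 2 bumps 4 from row 1; 4 bumps 7 from row 2; 7 starts row 3. P = [[2, 6], [4], [7]], Q = [[1, 2], [3], [4]].
Insert 1: 1 bumps 2 from row 1; 2 bumps 4 from row 2; 4 bumps 7 from row 3; 7 starts row 4. P = [[1, 6], [2], [4], [7]], Q = [[1, 2], [3], [4], [5]].
Insert 3: 3 bumps 6 from row 1; 6 appends to row 2. P = [[1, 3], [2, 6], [4], [7]], Q = [[1, 2], [3, 6], [4], [5]].
Insert 8: appended to row 1. P = [[1, 3, 8], [2, 6], [4], [7]], Q = [[1, 2, 7], [3, 6], [4], [5]].
Insert 5: 5 bumps 8 from row 1; 8 appends to row 2. P = [[1, 3, 5], [2, 6, 8], [4], [7]], Q = [[1, 2, 7], [3, 6, 8], [4], [5]].

So P = [[1, 3, 5], [2, 6, 8], [4], [7]], Q = [[1, 2, 7], [3, 6, 8], [4], [5]].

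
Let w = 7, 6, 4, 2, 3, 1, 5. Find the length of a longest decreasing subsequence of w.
5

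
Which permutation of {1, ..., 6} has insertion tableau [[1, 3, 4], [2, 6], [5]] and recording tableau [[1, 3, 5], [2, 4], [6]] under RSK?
5 2 6 3 4 1

Reverse the RSK construction: for i from n down to 1, find the cell of Q containing i, remove the entry at that cell from P, and reverse-bump it up through P; the value ejected from row 1 is w(i).

Step i=6: Q has 6 at row 3, column 1; remove 5 from row 3 of P and reverse-bump: 5 enters row 2 and ejects 2; 2 enters row 1 and ejects 1. So w(6) = 1. P is now [[2, 3, 4], [5, 6]].
Step i=5: Q has 5 at row 1, column 3; remove that cell from P, ejecting 4. So w(5) = 4. P is now [[2, 3], [5, 6]].
Step i=4: Q has 4 at row 2, column 2; remove 6 from row 2 of P and reverse-bump: 6 enters row 1 and ejects 3. So w(4) = 3. P is now [[2, 6], [5]].
Step i=3: Q has 3 at row 1, column 2; remove that cell from P, ejecting 6. So w(3) = 6. P is now [[2], [5]].
Step i=2: Q has 2 at row 2, column 1; remove 5 from row 2 of P and reverse-bump: 5 enters row 1 and ejects 2. So w(2) = 2. P is now [[5]].
Step i=1: Q has 1 at row 1, column 1; remove that cell from P, ejecting 5. So w(1) = 5. P is now [].

So w = 5 2 6 3 4 1.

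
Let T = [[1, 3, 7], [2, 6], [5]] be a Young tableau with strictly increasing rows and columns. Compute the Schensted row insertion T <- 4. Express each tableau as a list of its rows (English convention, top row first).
[[1, 3, 4], [2, 6, 7], [5]]

In row 1, 4 replaces 7 (the leftmost entry greater than 4); 7 is bumped to row 2. 7 is appended to row 2. The new tableau is [[1, 3, 4], [2, 6, 7], [5]].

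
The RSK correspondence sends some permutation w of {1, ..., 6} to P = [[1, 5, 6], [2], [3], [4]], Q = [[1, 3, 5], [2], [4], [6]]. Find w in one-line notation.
4 3 5 2 6 1

Reverse the RSK construction: for i from n down to 1, find the cell of Q containing i, remove the entry at that cell from P, and reverse-bump it up through P; the value ejected from row 1 is w(i).

Step i=6: Q has 6 at row 4, column 1; remove 4 from row 4 of P and reverse-bump: 4 enters row 3 and ejects 3; 3 enters row 2 and ejects 2; 2 enters row 1 and ejects 1. So w(6) = 1. P is now [[2, 5, 6], [3], [4]].
Step i=5: Q has 5 at row 1, column 3; remove that cell from P, ejecting 6. So w(5) = 6. P is now [[2, 5], [3], [4]].
Step i=4: Q has 4 at row 3, column 1; remove 4 from row 3 of P and reverse-bump: 4 enters row 2 and ejects 3; 3 enters row 1 and ejects 2. So w(4) = 2. P is now [[3, 5], [4]].
Step i=3: Q has 3 at row 1, column 2; remove that cell from P, ejecting 5. So w(3) = 5. P is now [[3], [4]].
Step i=2: Q has 2 at row 2, column 1; remove 4 from row 2 of P and reverse-bump: 4 enters row 1 and ejects 3. So w(2) = 3. P is now [[4]].
Step i=1: Q has 1 at row 1, column 1; remove that cell from P, ejecting 4. So w(1) = 4. P is now [].

So w = 4 3 5 2 6 1.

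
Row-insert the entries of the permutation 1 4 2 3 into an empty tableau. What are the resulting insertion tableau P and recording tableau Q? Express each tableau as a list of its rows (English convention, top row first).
Insert each entry of the permutation into P by Schensted row insertion, recording in Q the position of each new cell.

Insert 1: appended to row 1. P = [[1]], Q = [[1]].
Insert 4: appended to row 1. P = [[1, 4]], Q = [[1, 2]].
Insert 2: 2 bumps 4 from row 1; 4 starts row 2. P = [[1, 2], [4]], Q = [[1, 2], [3]].
Insert 3: appended to row 1. P = [[1, 2, 3], [4]], Q = [[1, 2, 4], [3]].

So P = [[1, 2, 3], [4]], Q = [[1, 2, 4], [3]].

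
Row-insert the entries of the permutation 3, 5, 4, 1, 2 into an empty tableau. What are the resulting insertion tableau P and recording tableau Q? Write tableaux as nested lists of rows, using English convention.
P = [[1, 2], [3, 4], [5]], Q = [[1, 2], [3, 5], [4]]

Insert each entry of the permutation into P by Schensted row insertion, recording in Q the position of each new cell.

Insert 3: appended to row 1. P = [[3]], Q = [[1]].
Insert 5: appended to row 1. P = [[3, 5]], Q = [[1, 2]].
Insert 4: 4 bumps 5 from row 1; 5 starts row 2. P = [[3, 4], [5]], Q = [[1, 2], [3]].
Insert 1: 1 bumps 3 from row 1; 3 bumps 5 from row 2; 5 starts row 3. P = [[1, 4], [3], [5]], Q = [[1, 2], [3], [4]].
Insert 2: 2 bumps 4 from row 1; 4 appends to row 2. P = [[1, 2], [3, 4], [5]], Q = [[1, 2], [3, 5], [4]].

So P = [[1, 2], [3, 4], [5]], Q = [[1, 2], [3, 5], [4]].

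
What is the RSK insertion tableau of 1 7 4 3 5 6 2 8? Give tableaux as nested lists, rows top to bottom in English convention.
P = [[1, 2, 5, 6, 8], [3], [4], [7]]

Insert 1: appended to row 1. P = [[1]].
Insert 7: appended to row 1. P = [[1, 7]].
Insert 4: 4 bumps 7 from row 1; 7 starts row 2. P = [[1, 4], [7]].
Insert 3: 3 bumps 4 from row 1; 4 bumps 7 from row 2; 7 starts row 3. P = [[1, 3], [4], [7]].
Insert 5: appended to row 1. P = [[1, 3, 5], [4], [7]].
Insert 6: appended to row 1. P = [[1, 3, 5, 6], [4], [7]].
Insert 2: 2 bumps 3 from row 1; 3 bumps 4 from row 2; 4 bumps 7 from row 3; 7 starts row 4. P = [[1, 2, 5, 6], [3], [4], [7]].
Insert 8: appended to row 1. P = [[1, 2, 5, 6, 8], [3], [4], [7]].

So P = [[1, 2, 5, 6, 8], [3], [4], [7]].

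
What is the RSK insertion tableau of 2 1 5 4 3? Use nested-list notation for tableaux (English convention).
P = [[1, 3], [2, 4], [5]]

Insert 2: appended to row 1. P = [[2]].
Insert 1: 1 bumps 2 from row 1; 2 starts row 2. P = [[1], [2]].
Insert 5: appended to row 1. P = [[1, 5], [2]].
Insert 4: 4 bumps 5 from row 1; 5 appends to row 2. P = [[1, 4], [2, 5]].
Insert 3: 3 bumps 4 from row 1; 4 bumps 5 from row 2; 5 starts row 3. P = [[1, 3], [2, 4], [5]].

So P = [[1, 3], [2, 4], [5]].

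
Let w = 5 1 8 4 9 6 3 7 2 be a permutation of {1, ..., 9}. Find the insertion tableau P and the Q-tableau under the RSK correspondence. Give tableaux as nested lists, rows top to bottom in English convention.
Insert each entry of the permutation into P by Schensted row insertion, recording in Q the position of each new cell.

Insert 5: appended to row 1. P = [[5]], Q = [[1]].
Insert 1: 1 bumps 5 from row 1; 5 starts row 2. P = [[1], [5]], Q = [[1], [2]].
Insert 8: appended to row 1. P = [[1, 8], [5]], Q = [[1, 3], [2]].
Insert 4: 4 bumps 8 from row 1; 8 appends to row 2. P = [[1, 4], [5, 8]], Q = [[1, 3], [2, 4]].
Insert 9: appended to row 1. P = [[1, 4, 9], [5, 8]], Q = [[1, 3, 5], [2, 4]].
Insert 6: 6 bumps 9 from row 1; 9 appends to row 2. P = [[1, 4, 6], [5, 8, 9]], Q = [[1, 3, 5], [2, 4, 6]].
Insert 3: 3 bumps 4 from row 1; 4 bumps 5 from row 2; 5 starts row 3. P = [[1, 3, 6], [4, 8, 9], [5]], Q = [[1, 3, 5], [2, 4, 6], [7]].
Insert 7: appended to row 1. P = [[1, 3, 6, 7], [4, 8, 9], [5]], Q = [[1, 3, 5, 8], [2, 4, 6], [7]].
Insert 2: 2 bumps 3 from row 1; 3 bumps 4 from row 2; 4 bumps 5 from row 3; 5 starts row 4. P = [[1, 2, 6, 7], [3, 8, 9], [4], [5]], Q = [[1, 3, 5, 8], [2, 4, 6], [7], [9]].

So P = [[1, 2, 6, 7], [3, 8, 9], [4], [5]], Q = [[1, 3, 5, 8], [2, 4, 6], [7], [9]].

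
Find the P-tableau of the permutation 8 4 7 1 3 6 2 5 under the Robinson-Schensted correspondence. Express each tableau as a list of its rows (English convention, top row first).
P = [[1, 2, 5], [3, 6], [4, 7], [8]]

Insert 8: appended to row 1. P = [[8]].
Insert 4: 4 bumps 8 from row 1; 8 starts row 2. P = [[4], [8]].
Insert 7: appended to row 1. P = [[4, 7], [8]].
Insert 1: 1 bumps 4 from row 1; 4 bumps 8 from row 2; 8 starts row 3. P = [[1, 7], [4], [8]].
Insert 3: 3 bumps 7 from row 1; 7 appends to row 2. P = [[1, 3], [4, 7], [8]].
Insert 6: appended to row 1. P = [[1, 3, 6], [4, 7], [8]].
Insert 2: 2 bumps 3 from row 1; 3 bumps 4 from row 2; 4 bumps 8 from row 3; 8 starts row 4. P = [[1, 2, 6], [3, 7], [4], [8]].
Insert 5: 5 bumps 6 from row 1; 6 bumps 7 from row 2; 7 appends to row 3. P = [[1, 2, 5], [3, 6], [4, 7], [8]].

So P = [[1, 2, 5], [3, 6], [4, 7], [8]].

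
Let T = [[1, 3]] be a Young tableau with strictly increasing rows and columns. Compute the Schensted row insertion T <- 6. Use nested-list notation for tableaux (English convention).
6 is larger than every entry of row 1, so it is appended to row 1. The new tableau is [[1, 3, 6]].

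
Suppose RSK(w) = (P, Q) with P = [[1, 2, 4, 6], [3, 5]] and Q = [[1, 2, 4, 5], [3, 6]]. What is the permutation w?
Reverse the RSK construction: for i from n down to 1, find the cell of Q containing i, remove the entry at that cell from P, and reverse-bump it up through P; the value ejected from row 1 is w(i).

Step i=6: Q has 6 at row 2, column 2; remove 5 from row 2 of P and reverse-bump: 5 enters row 1 and ejects 4. So w(6) = 4. P is now [[1, 2, 5, 6], [3]].
Step i=5: Q has 5 at row 1, column 4; remove that cell from P, ejecting 6. So w(5) = 6. P is now [[1, 2, 5], [3]].
Step i=4: Q has 4 at row 1, column 3; remove that cell from P, ejecting 5. So w(4) = 5. P is now [[1, 2], [3]].
Step i=3: Q has 3 at row 2, column 1; remove 3 from row 2 of P and reverse-bump: 3 enters row 1 and ejects 2. So w(3) = 2. P is now [[1, 3]].
Step i=2: Q has 2 at row 1, column 2; remove that cell from P, ejecting 3. So w(2) = 3. P is now [[1]].
Step i=1: Q has 1 at row 1, column 1; remove that cell from P, ejecting 1. So w(1) = 1. P is now [].

So w = 1 3 2 5 6 4.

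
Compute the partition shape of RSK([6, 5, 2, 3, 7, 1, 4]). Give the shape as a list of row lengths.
RSK row insertion gives P = [[1, 3, 4], [2, 7], [5], [6]], which has shape [3, 2, 1, 1].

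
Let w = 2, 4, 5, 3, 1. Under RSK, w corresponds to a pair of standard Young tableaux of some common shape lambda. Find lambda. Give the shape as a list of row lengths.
[3, 1, 1]

RSK row insertion gives P = [[1, 3, 5], [2], [4]], which has shape [3, 1, 1].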